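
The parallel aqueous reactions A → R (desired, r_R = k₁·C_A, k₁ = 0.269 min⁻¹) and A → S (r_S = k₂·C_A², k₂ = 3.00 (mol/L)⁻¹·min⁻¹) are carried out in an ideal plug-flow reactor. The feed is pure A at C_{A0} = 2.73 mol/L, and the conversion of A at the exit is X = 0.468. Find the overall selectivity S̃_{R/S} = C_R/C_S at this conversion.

0.0442

C_A = C_{A0}(1−X) = 1.452 mol/L.
Along a PFR/batch, dC_R/dC_A = −r_R/(r_R+r_S) = −k₁/(k₁+k₂·C_A).
Integrating from C_{A0} to C_A: C_R = (0.269/3.00)·ln[(0.269+3.00·2.73)/(0.269+3.00·1.45)] = 0.08967·ln(8.459/4.626) = 0.05412 mol/L.
C_S = (C_{A0}−C_A)−C_R = 1.224 mol/L; S̃_{R/S} = 0.05412/1.224 = 0.0442.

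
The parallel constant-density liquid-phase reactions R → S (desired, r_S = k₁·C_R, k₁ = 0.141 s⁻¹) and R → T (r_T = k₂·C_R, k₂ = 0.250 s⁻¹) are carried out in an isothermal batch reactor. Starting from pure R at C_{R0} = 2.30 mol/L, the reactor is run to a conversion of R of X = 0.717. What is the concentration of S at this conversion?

C_R = C_{R0}(1−X) = 0.6509 mol/L.
Both paths are first order in R, so the instantaneous fraction to S is constant: dC_S/d(−C_R) = k₁/(k₁+k₂) = 0.3606.
C_S = 0.3606·(C_{R0}−C_R) = 0.3606×1.649 = 0.595 mol/L.

0.595 mol/L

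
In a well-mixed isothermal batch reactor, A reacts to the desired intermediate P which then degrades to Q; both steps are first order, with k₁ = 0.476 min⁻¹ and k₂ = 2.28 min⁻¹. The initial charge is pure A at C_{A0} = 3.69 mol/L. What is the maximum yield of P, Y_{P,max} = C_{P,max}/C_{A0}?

0.138

Evaluating C_P at t_opt = ln(k₂/k₁)/(k₂−k₁) gives C_{P,max}/C_{A0} = (k₁/k₂)^[k₂/(k₂−k₁)].
= (0.476/2.28)^(2.28/(2.28−0.476)) = (0.2088)^(1.264) = 0.1381.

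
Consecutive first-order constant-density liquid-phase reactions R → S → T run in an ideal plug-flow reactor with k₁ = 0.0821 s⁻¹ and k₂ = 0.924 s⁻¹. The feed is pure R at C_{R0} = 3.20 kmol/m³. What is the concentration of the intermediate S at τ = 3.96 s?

0.217 kmol/m³

For first-order series with pure R initially, C_S(τ) = k₁C_{R0}/(k₂−k₁)·(e^(−k₁τ) − e^(−k₂τ)).
e^(−k₁τ) = e^(−0.0821×3.96) = e^(−0.3251) = 0.7224; e^(−k₂τ) = e^(−3.659) = 0.02576.
C_S = 0.0821×3.20/(0.924−0.0821) × (0.7224−0.02576) = 0.3121×0.6967 = 0.2174 kmol/m³.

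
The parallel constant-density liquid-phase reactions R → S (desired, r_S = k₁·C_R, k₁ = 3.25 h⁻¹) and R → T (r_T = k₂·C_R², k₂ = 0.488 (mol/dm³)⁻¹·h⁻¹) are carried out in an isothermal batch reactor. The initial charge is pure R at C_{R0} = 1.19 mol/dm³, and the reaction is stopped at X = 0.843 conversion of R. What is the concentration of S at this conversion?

C_R = C_{R0}(1−X) = 0.1868 mol/dm³.
Along a PFR/batch, dC_S/dC_R = −r_S/(r_S+r_T) = −k₁/(k₁+k₂·C_R).
Integrating from C_{R0} to C_R: C_S = (3.25/0.488)·ln[(3.25+0.488·1.19)/(3.25+0.488·0.187)] = 6.660·ln(3.831/3.341) = 0.9106 mol/dm³.

0.911 mol/dm³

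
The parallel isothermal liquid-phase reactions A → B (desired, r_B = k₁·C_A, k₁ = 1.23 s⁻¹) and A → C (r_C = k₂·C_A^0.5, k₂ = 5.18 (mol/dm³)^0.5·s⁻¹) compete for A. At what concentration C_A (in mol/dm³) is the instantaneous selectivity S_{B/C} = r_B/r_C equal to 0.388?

2.67 mol/dm³

S_{B/C} = (k₁/k₂)·C_A^0.5 ⇒ C_A = (S·k₂/k₁)^(2).
= (0.388×5.18/1.23)^(2) = (1.634)^(2) = 2.67 mol/dm³.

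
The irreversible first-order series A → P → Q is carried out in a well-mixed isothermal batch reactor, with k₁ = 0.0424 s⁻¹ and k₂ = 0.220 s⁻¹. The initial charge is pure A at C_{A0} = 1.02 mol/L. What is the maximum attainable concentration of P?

For a first-order series the maximum intermediate yield is C_{P,max}/C_{A0} = (k₁/k₂)^[k₂/(k₂−k₁)].
= (0.0424/0.220)^(0.220/(0.220−0.0424)) = (0.1927)^(1.239) = 0.1301.
C_{P,max} = 0.1301×1.02 = 0.133 mol/L.

0.133 mol/L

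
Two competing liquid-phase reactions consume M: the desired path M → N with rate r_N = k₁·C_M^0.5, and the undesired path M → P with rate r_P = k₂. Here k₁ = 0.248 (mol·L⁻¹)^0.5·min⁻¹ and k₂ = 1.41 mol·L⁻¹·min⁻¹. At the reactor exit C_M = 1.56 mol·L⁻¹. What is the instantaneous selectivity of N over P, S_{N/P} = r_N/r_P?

S_{N/P} = r_N/r_P = (k₁·C_M^0.5)/(k₂) = (k₁/k₂)·C_M^0.5.
= (0.248×1.560^0.5) / (1.41) = 0.3098/1.410 = 0.220.

0.220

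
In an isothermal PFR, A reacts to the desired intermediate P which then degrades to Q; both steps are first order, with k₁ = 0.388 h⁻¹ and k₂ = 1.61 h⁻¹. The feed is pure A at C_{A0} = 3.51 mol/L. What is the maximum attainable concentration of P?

At the optimum, C_{P,max}/C_{A0} = (k₁/k₂)^[k₂/(k₂−k₁)].
= (0.388/1.61)^(1.61/(1.61−0.388)) = (0.2410)^(1.318) = 0.1534.
C_{P,max} = 0.1534×3.51 = 0.538 mol/L.

0.538 mol/L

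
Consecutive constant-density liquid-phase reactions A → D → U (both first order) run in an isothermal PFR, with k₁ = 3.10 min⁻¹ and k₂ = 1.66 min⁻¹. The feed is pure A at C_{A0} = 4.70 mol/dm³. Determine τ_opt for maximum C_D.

The intermediate peaks when r₁ = r₂, i.e. k₁e^(−k₁τ) = k₂e^(−k₂τ), giving τ_opt = ln(k₂/k₁)/(k₂−k₁).
= ln(1.66/3.10)/(1.66−3.10) = ln(0.5355)/-1.440 = -0.6246/-1.440 = 0.434 min.

0.434 min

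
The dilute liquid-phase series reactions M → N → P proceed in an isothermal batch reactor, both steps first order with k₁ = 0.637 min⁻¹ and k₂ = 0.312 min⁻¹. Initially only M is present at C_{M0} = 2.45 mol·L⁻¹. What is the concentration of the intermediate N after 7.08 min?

0.475 mol·L⁻¹

Solving the coupled first-order balances gives C_N(t) = [k₁/(k₂−k₁)]·C_{M0}·(e^(−k₁t) − e^(−k₂t)).
e^(−k₁t) = e^(−0.637×7.08) = e^(−4.510) = 0.01100; e^(−k₂t) = e^(−2.209) = 0.1098.
C_N = 0.637×2.45/(0.312−0.637) × (0.01100−0.1098) = (-4.802)×(-0.09882) = 0.4745 mol·L⁻¹.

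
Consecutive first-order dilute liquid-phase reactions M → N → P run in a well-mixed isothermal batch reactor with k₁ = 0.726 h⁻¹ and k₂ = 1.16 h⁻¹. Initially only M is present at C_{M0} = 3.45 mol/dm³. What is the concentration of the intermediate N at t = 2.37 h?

Solving the coupled first-order balances gives C_N(t) = [k₁/(k₂−k₁)]·C_{M0}·(e^(−k₁t) − e^(−k₂t)).
e^(−k₁t) = e^(−0.726×2.37) = e^(−1.721) = 0.1790; e^(−k₂t) = e^(−2.749) = 0.06398.
C_N = 0.726×3.45/(1.16−0.726) × (0.1790−0.06398) = 5.771×0.1150 = 0.6636 mol/dm³.

0.664 mol/dm³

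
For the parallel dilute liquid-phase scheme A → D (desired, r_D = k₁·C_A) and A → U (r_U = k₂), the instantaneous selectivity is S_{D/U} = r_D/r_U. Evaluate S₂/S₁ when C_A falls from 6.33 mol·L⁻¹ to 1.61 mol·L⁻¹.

0.254

S_{D/U} = (k₁/k₂)·C_A, so S₂/S₁ = (C_{A,2}/C_{A,1}).
= 1.61/6.33 = 0.254.
Selectivity toward D falls as C_A falls — high-concentration operation is favoured.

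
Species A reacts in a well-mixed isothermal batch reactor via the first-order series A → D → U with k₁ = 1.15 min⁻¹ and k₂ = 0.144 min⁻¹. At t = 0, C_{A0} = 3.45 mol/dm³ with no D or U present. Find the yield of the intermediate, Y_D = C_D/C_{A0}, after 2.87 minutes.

Solving the coupled first-order balances gives C_D(t) = [k₁/(k₂−k₁)]·C_{A0}·(e^(−k₁t) − e^(−k₂t)).
e^(−k₁t) = e^(−1.15×2.87) = e^(−3.300) = 0.03686; e^(−k₂t) = e^(−0.4133) = 0.6615.
C_D = 1.15×3.45/(0.144−1.15) × (0.03686−0.6615) = (-3.944)×(-0.6246) = 2.463 mol/dm³.
Y_D = C_D/C_{A0} = 2.463/3.45 = 0.714.

0.714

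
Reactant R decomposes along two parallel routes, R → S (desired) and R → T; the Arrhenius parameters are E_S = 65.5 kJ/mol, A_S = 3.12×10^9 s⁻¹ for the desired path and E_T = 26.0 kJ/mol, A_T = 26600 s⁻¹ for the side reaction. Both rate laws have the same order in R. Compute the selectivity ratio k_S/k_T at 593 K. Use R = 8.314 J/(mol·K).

38.9

With equal orders, S_{S/T} = k_S/k_T = (A_S/A_T)·exp[(E_T−E_S)/(RT)].
(E_T−E_S)/(RT) = (26.0−65.5)×10³/(8.314×593) = -39500/4930 = -8.012.
k_S/k_T = (3.12×10^9/26600)·exp(-8.012) = 1.173×10^5 × 3.315×10^-4 = 38.9.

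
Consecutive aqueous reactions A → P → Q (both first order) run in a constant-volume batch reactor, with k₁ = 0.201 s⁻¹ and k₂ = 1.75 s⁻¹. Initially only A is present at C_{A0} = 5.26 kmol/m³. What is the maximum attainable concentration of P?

0.456 kmol/m³

Evaluating C_P at t_opt = ln(k₂/k₁)/(k₂−k₁) gives C_{P,max}/C_{A0} = (k₁/k₂)^[k₂/(k₂−k₁)].
= (0.201/1.75)^(1.75/(1.75−0.201)) = (0.1149)^(1.130) = 0.08674.
C_{P,max} = 0.08674×5.26 = 0.456 kmol/m³.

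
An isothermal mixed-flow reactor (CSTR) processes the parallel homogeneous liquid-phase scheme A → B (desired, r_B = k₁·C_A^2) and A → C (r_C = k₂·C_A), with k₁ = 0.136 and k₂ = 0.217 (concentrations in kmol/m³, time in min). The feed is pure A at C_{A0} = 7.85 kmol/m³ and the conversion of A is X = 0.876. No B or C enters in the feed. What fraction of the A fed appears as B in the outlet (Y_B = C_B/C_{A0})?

Exit C_A = C_{A0}(1−X) = 7.85×0.124 = 0.9734 kmol/m³.
A CSTR operates uniformly at the exit composition, giving r_B = 0.1289 and r_C = 0.2112 (each k·C_A^n at C_A = 0.9734).
Fraction of consumed A going to B: r_B/(r_B+r_C) = 0.3789.
C_B = 0.3789·C_{A0}·X = 0.3789×7.85×0.876 = 2.61 kmol/m³; Y_B = C_B/C_{A0} = 0.332.

0.332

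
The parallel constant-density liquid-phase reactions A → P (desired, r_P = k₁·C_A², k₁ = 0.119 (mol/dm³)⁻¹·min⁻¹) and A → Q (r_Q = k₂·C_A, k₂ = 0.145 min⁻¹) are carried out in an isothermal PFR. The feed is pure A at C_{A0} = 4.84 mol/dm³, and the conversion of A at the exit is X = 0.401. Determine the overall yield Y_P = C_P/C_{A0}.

0.304

C_A = C_{A0}(1−X) = 2.899 mol/dm³.
Along a PFR/batch, dC_Q/dC_A = −r_Q/(r_P+r_Q) = −k₂/(k₂+k₁·C_A).
Integrating from C_{A0} to C_A: C_Q = (0.145/0.119)·ln[(0.145+0.119·4.84)/(0.145+0.119·2.90)] = 1.218·ln(0.7210/0.4900) = 0.4706 mol/dm³.
Then C_P = (C_{A0}−C_A) − C_Q = 1.941 − 0.4706 = 1.470 mol/dm³.
Y_P = C_P/C_{A0} = 1.470/4.84 = 0.304.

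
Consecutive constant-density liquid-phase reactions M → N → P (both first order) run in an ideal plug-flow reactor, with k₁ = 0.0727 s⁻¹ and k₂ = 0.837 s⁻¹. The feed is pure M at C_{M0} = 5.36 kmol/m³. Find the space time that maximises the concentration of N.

3.20 s

The intermediate peaks when r₁ = r₂, i.e. k₁e^(−k₁τ) = k₂e^(−k₂τ), giving τ_opt = ln(k₂/k₁)/(k₂−k₁).
= ln(0.837/0.0727)/(0.837−0.0727) = ln(11.51)/0.7643 = 2.443/0.7643 = 3.20 s.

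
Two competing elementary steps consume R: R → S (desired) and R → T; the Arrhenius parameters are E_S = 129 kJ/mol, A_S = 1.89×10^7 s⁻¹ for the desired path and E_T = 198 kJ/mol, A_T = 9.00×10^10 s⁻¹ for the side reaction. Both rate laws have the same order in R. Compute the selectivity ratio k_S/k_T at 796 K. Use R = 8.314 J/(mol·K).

7.08

With equal orders, S_{S/T} = k_S/k_T = (A_S/A_T)·exp[(E_T−E_S)/(RT)].
(E_T−E_S)/(RT) = (198−129)×10³/(8.314×796) = 69000/6618 = 10.43.
k_S/k_T = (1.89×10^7/9.00×10^10)·exp(10.43) = 2.100×10^-4 × 33732 = 7.08.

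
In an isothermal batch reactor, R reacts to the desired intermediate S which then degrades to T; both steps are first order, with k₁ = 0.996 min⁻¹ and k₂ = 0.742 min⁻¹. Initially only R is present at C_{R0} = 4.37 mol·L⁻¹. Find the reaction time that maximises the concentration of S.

1.16 min

Setting dC_S/dt = 0 gives t_opt = ln(k₂/k₁)/(k₂−k₁).
= ln(0.742/0.996)/(0.742−0.996) = ln(0.7450)/-0.2540 = -0.2944/-0.2540 = 1.16 min.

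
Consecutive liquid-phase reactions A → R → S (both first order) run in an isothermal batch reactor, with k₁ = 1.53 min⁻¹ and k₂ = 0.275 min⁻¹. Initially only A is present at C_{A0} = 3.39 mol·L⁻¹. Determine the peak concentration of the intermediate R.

For a first-order series the maximum intermediate yield is C_{R,max}/C_{A0} = (k₁/k₂)^[k₂/(k₂−k₁)].
= (1.53/0.275)^(0.275/(0.275−1.53)) = (5.564)^(-0.2191) = 0.6866.
C_{R,max} = 0.6866×3.39 = 2.33 mol·L⁻¹.

2.33 mol·L⁻¹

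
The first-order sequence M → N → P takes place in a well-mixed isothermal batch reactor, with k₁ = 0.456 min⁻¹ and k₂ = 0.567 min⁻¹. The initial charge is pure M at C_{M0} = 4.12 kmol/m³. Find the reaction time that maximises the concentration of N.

1.96 min

Setting dC_N/dt = 0 gives t_opt = ln(k₂/k₁)/(k₂−k₁).
= ln(0.567/0.456)/(0.567−0.456) = ln(1.243)/0.1110 = 0.2179/0.1110 = 1.96 min.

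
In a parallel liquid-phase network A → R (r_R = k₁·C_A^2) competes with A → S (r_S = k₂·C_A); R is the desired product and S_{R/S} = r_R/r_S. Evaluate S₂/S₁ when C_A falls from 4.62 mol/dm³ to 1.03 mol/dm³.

0.223

S_{R/S} = (k₁/k₂)·C_A, so S₂/S₁ = (C_{A,2}/C_{A,1}).
= 1.03/4.62 = 0.223.
Selectivity toward R falls as C_A falls — high-concentration operation is favoured.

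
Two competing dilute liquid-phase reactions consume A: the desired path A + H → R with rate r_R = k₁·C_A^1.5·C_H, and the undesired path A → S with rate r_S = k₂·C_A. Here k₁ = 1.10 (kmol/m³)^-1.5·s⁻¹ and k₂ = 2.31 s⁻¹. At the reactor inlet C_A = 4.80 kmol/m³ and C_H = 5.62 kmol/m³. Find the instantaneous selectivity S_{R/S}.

S_{R/S} = r_R/r_S = (k₁·C_A^1.5·C_H)/(k₂·C_A) = (k₁/k₂)·C_A^0.5·C_H.
= (1.10×4.800^1.5×5.620) / (2.31×4.800) = 65.01/11.09 = 5.86.

5.86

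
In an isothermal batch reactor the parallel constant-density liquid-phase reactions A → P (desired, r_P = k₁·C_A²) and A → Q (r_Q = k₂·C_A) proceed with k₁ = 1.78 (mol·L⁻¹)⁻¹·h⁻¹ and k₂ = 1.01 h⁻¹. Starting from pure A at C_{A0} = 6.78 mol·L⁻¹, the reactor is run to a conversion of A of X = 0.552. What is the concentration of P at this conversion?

C_A = C_{A0}(1−X) = 3.037 mol·L⁻¹.
Along a PFR/batch, dC_Q/dC_A = −r_Q/(r_P+r_Q) = −k₂/(k₂+k₁·C_A).
Integrating from C_{A0} to C_A: C_Q = (1.01/1.78)·ln[(1.01+1.78·6.78)/(1.01+1.78·3.04)] = 0.5674·ln(13.08/6.417) = 0.4040 mol·L⁻¹.
Then C_P = (C_{A0}−C_A) − C_Q = 3.743 − 0.4040 = 3.339 mol·L⁻¹.

3.34 mol·L⁻¹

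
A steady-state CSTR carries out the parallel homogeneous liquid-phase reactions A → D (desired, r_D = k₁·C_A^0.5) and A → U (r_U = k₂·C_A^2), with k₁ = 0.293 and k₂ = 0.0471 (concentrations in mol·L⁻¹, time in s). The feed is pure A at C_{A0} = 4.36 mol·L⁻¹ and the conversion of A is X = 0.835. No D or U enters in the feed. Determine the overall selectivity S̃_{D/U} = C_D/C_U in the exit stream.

10.2

Exit C_A = C_{A0}(1−X) = 4.36×0.165 = 0.7194 mol·L⁻¹.
Rates in a CSTR are evaluated at the outlet concentration: r_D = 0.293×0.7194^0.5 = 0.2485, r_U = 0.0471×0.7194^2 = 0.02438.
Overall selectivity = C_D/C_U = r_Dτ/(r_Uτ) = r_D/r_U = 10.2.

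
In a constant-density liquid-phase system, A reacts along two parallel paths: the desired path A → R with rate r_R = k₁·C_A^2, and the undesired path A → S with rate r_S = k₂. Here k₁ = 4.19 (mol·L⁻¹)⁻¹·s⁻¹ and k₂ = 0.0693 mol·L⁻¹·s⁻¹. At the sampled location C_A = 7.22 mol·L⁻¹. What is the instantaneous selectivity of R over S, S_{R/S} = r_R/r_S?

3152

S_{R/S} = r_R/r_S = (k₁·C_A^2)/(k₂) = (k₁/k₂)·C_A^2.
= (4.19×7.220^2) / (0.0693) = 218.4/0.06930 = 3152.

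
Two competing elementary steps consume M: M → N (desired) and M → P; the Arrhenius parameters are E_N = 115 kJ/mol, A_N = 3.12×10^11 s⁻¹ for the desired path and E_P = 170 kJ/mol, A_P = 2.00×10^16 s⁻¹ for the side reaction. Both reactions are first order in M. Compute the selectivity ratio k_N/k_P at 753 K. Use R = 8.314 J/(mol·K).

Since both paths have the same order in M, the concentration cancels and S_{N/P} = k_N/k_P = (A_N/A_P)·exp[(E_P−E_N)/(RT)].
(E_P−E_N)/(RT) = (170−115)×10³/(8.314×753) = 55000/6260 = 8.785.
k_N/k_P = (3.12×10^11/2.00×10^16)·exp(8.785) = 1.560×10^-5 × 6538 = 0.102.
Since E_N < E_P, lowering the temperature improves selectivity toward N.

0.102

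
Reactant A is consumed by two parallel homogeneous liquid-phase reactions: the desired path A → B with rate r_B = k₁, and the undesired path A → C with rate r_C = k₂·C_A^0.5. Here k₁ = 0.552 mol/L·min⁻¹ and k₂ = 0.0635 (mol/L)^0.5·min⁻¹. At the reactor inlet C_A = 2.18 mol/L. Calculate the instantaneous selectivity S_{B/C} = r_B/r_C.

5.89

S_{B/C} = r_B/r_C = (k₁)/(k₂·C_A^0.5) = (k₁/k₂)·C_A^-0.5.
= (0.552) / (0.0635×2.180^0.5) = 0.5520/0.09376 = 5.89.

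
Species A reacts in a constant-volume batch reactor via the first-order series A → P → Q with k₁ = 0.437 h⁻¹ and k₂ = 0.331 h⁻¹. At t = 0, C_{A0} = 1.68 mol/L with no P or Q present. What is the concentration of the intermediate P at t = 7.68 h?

0.304 mol/L

Solving the coupled first-order balances gives C_P(t) = [k₁/(k₂−k₁)]·C_{A0}·(e^(−k₁t) − e^(−k₂t)).
e^(−k₁t) = e^(−0.437×7.68) = e^(−3.356) = 0.03487; e^(−k₂t) = e^(−2.542) = 0.07870.
C_P = 0.437×1.68/(0.331−0.437) × (0.03487−0.07870) = (-6.926)×(-0.04383) = 0.3036 mol/L.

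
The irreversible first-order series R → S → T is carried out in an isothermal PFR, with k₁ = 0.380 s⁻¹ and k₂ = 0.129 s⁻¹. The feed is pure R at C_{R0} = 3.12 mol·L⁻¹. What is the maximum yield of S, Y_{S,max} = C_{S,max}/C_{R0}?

For a first-order series the maximum intermediate yield is C_{S,max}/C_{R0} = (k₁/k₂)^[k₂/(k₂−k₁)].
= (0.380/0.129)^(0.129/(0.129−0.380)) = (2.946)^(-0.5139) = 0.5739.

0.574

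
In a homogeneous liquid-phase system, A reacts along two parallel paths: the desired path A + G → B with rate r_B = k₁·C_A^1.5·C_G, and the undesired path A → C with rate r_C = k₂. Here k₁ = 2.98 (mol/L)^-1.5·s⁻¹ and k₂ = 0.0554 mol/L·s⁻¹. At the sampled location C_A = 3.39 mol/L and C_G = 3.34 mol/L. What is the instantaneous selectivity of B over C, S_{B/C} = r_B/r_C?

S_{B/C} = r_B/r_C = (k₁·C_A^1.5·C_G)/(k₂) = (k₁/k₂)·C_A^1.5·C_G.
= (2.98×3.390^1.5×3.340) / (0.0554) = 62.12/0.05540 = 1121.

1121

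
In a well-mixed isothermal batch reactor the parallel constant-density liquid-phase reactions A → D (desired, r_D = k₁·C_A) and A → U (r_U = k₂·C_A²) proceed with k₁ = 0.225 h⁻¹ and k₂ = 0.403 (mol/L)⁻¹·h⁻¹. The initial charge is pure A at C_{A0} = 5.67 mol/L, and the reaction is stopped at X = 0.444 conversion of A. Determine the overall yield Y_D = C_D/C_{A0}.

C_A = C_{A0}(1−X) = 3.153 mol/L.
Along a PFR/batch, dC_D/dC_A = −r_D/(r_D+r_U) = −k₁/(k₁+k₂·C_A).
Integrating from C_{A0} to C_A: C_D = (0.225/0.403)·ln[(0.225+0.403·5.67)/(0.225+0.403·3.15)] = 0.5583·ln(2.510/1.495) = 0.2891 mol/L.
Y_D = C_D/C_{A0} = 0.2891/5.67 = 0.0510.

0.0510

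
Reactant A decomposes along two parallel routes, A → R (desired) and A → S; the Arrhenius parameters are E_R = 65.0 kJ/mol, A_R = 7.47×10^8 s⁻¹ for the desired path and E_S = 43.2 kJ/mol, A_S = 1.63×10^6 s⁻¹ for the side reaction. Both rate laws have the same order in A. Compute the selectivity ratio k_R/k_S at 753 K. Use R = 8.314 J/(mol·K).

14.1

k_R/k_S = (A_R/A_S)·exp[−(E_R−E_S)/(RT)] = (A_R/A_S)·exp[(E_S−E_R)/(RT)].
(E_S−E_R)/(RT) = (43.2−65.0)×10³/(8.314×753) = -21800/6260 = -3.482.
k_R/k_S = (7.47×10^8/1.63×10^6)·exp(-3.482) = 458.3 × 0.03074 = 14.1.
Since E_R > E_S, raising the temperature improves selectivity toward R.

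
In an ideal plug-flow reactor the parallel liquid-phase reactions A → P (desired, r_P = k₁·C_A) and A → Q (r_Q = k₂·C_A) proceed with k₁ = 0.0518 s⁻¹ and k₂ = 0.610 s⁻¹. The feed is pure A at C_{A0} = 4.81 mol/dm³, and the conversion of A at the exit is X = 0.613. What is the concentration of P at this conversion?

C_A = C_{A0}(1−X) = 1.861 mol/dm³.
Both paths are first order in A, so the instantaneous fraction to P is constant: dC_P/d(−C_A) = k₁/(k₁+k₂) = 0.07827.
C_P = 0.07827·(C_{A0}−C_A) = 0.07827×2.949 = 0.231 mol/dm³.

0.231 mol/dm³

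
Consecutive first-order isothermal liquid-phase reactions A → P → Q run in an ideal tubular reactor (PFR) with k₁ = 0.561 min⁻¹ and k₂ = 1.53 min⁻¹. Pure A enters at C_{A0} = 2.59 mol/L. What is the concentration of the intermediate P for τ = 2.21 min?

The intermediate concentration in a first-order A→B→C sequence is C_P = k₁C_{A0}(e^(−k₁τ) − e^(−k₂τ))/(k₂−k₁).
e^(−k₁τ) = e^(−0.561×2.21) = e^(−1.240) = 0.2894; e^(−k₂τ) = e^(−3.381) = 0.03400.
C_P = 0.561×2.59/(1.53−0.561) × (0.2894−0.03400) = 1.499×0.2554 = 0.3830 mol/L.

0.383 mol/L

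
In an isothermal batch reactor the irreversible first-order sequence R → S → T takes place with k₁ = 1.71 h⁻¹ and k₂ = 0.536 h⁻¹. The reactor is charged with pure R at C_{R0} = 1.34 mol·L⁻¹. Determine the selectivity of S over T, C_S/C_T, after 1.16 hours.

2.07

For first-order series with pure R initially, C_S(t) = k₁C_{R0}/(k₂−k₁)·(e^(−k₁t) − e^(−k₂t)).
e^(−k₁t) = e^(−1.71×1.16) = e^(−1.984) = 0.1376; e^(−k₂t) = e^(−0.6218) = 0.5370.
C_S = 1.71×1.34/(0.536−1.71) × (0.1376−0.5370) = (-1.952)×(-0.3994) = 0.7796 mol·L⁻¹.
C_R = C_{R0}e^(−k₁t) = 0.1843 mol·L⁻¹, so C_T = C_{R0}−C_R−C_S = 0.3761 mol·L⁻¹; C_S/C_T = 2.07.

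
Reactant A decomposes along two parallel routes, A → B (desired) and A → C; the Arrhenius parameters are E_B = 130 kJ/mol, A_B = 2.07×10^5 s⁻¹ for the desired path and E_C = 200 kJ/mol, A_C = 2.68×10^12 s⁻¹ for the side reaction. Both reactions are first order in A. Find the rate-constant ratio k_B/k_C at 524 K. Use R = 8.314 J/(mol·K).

0.735

With equal orders, S_{B/C} = k_B/k_C = (A_B/A_C)·exp[(E_C−E_B)/(RT)].
(E_C−E_B)/(RT) = (200−130)×10³/(8.314×524) = 70000/4357 = 16.07.
k_B/k_C = (2.07×10^5/2.68×10^12)·exp(16.07) = 7.724×10^-8 × 9.510×10^6 = 0.735.
Since E_B < E_C, lowering the temperature improves selectivity toward B.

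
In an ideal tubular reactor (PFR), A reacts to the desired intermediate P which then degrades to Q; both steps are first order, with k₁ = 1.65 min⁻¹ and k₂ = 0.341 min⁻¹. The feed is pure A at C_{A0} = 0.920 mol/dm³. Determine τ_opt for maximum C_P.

1.20 min

The intermediate peaks when r₁ = r₂, i.e. k₁e^(−k₁τ) = k₂e^(−k₂τ), giving τ_opt = ln(k₂/k₁)/(k₂−k₁).
= ln(0.341/1.65)/(0.341−1.65) = ln(0.2067)/-1.309 = -1.577/-1.309 = 1.20 min.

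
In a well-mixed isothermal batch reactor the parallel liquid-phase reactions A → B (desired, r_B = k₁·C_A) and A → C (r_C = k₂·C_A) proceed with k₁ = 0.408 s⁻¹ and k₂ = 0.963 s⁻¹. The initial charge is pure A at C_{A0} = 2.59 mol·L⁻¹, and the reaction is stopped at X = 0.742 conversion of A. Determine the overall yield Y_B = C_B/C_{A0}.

C_A = C_{A0}(1−X) = 0.6682 mol·L⁻¹.
Both paths are first order in A, so the instantaneous fraction to B is constant: dC_B/d(−C_A) = k₁/(k₁+k₂) = 0.2976.
C_B = 0.2976·(C_{A0}−C_A) = 0.2976×1.922 = 0.572 mol·L⁻¹.
Y_B = C_B/C_{A0} = 0.5719/2.59 = 0.221.

0.221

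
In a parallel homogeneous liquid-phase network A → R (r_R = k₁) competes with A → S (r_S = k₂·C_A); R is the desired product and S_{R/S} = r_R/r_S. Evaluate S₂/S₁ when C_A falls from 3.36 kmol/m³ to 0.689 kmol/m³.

S_{R/S} = (k₁/k₂)·C_A⁻¹, so S₂/S₁ = (C_{A,2}/C_{A,1})⁻¹.
= 3.36/0.689 = 4.88.
Selectivity toward R rises as C_A falls — low-concentration operation is favoured.

4.88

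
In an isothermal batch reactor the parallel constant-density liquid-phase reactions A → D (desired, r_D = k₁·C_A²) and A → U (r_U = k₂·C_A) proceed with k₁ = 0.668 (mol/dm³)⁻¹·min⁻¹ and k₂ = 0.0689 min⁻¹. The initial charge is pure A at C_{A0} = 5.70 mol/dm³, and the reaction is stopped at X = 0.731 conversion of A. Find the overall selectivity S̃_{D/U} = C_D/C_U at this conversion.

C_A = C_{A0}(1−X) = 1.533 mol/dm³.
Along a PFR/batch, dC_U/dC_A = −r_U/(r_D+r_U) = −k₂/(k₂+k₁·C_A).
Integrating from C_{A0} to C_A: C_U = (0.0689/0.668)·ln[(0.0689+0.668·5.70)/(0.0689+0.668·1.53)] = 0.1031·ln(3.877/1.093) = 0.1306 mol/dm³.
Then C_D = (C_{A0}−C_A) − C_U = 4.167 − 0.1306 = 4.036 mol/dm³.
S̃_{D/U} = C_D/C_U = 4.036/0.1306 = 30.9.

30.9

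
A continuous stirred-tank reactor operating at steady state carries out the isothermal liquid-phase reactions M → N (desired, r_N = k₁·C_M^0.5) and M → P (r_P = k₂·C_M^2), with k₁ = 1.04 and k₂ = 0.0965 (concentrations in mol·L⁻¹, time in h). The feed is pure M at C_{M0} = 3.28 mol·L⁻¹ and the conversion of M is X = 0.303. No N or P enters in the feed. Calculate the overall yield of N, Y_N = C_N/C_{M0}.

0.229

Exit C_M = C_{M0}(1−X) = 3.28×0.697 = 2.286 mol·L⁻¹.
Rates in a CSTR are evaluated at the outlet concentration: r_N = 1.04×2.286^0.5 = 1.572, r_P = 0.0965×2.286^2 = 0.5044.
Fraction of consumed M going to N: r_N/(r_N+r_P) = 0.7572.
C_N = 0.7572·C_{M0}·X = 0.7572×3.28×0.303 = 0.752 mol·L⁻¹; Y_N = C_N/C_{M0} = 0.229.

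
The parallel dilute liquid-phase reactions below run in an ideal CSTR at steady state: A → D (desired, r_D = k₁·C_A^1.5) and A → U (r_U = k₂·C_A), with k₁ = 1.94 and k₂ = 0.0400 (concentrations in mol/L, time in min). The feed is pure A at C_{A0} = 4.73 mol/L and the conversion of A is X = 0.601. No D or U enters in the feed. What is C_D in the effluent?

2.80 mol/L

Exit C_A = C_{A0}(1−X) = 4.73×0.399 = 1.887 mol/L.
Rates in a CSTR are evaluated at the outlet concentration: r_D = 1.94×1.887^1.5 = 5.030, r_U = 0.0400×1.887 = 0.07549.
Fraction of consumed A going to D: r_D/(r_D+r_U) = 0.9852.
C_D = 0.9852·C_{A0}·X = 0.9852×4.73×0.601 = 2.80 mol/L.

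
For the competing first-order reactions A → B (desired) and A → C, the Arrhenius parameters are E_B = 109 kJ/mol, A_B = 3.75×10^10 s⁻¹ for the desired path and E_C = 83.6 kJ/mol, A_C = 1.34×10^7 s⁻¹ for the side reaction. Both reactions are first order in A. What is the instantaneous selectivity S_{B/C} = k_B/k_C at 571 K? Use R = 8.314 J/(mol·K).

13.3

With equal orders, S_{B/C} = k_B/k_C = (A_B/A_C)·exp[(E_C−E_B)/(RT)].
(E_C−E_B)/(RT) = (83.6−109)×10³/(8.314×571) = -25400/4747 = -5.350.
k_B/k_C = (3.75×10^10/1.34×10^7)·exp(-5.350) = 2799 × 0.004746 = 13.3.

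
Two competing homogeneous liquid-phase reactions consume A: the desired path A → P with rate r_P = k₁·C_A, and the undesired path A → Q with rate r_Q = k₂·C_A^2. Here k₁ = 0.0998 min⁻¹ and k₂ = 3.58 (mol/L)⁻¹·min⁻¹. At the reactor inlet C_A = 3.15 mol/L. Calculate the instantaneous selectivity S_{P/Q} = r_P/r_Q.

0.00885

S_{P/Q} = r_P/r_Q = (k₁·C_A)/(k₂·C_A^2) = (k₁/k₂)·C_A⁻¹.
= (0.0998×3.150) / (3.58×3.150^2) = 0.3144/35.52 = 0.00885.
The undesired path is higher order in A, so low C_A (CSTR or dilute feed) favours P.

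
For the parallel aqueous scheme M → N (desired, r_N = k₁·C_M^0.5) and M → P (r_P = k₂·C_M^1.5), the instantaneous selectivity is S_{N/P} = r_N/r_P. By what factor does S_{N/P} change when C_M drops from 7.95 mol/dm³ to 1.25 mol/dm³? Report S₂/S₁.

S_{N/P} = (k₁/k₂)·C_M⁻¹, so S₂/S₁ = (C_{M,2}/C_{M,1})⁻¹.
= 7.95/1.25 = 6.36.
Selectivity toward N rises as C_M falls — low-concentration operation is favoured.

6.36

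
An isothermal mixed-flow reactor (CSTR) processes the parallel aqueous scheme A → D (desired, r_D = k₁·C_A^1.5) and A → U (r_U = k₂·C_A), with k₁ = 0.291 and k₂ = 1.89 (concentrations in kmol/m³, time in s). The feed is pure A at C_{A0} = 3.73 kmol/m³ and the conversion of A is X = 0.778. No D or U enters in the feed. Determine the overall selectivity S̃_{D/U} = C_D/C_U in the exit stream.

0.140

Exit C_A = C_{A0}(1−X) = 3.73×0.222 = 0.8281 kmol/m³.
Rates in a CSTR are evaluated at the outlet concentration: r_D = 0.291×0.8281^1.5 = 0.2193, r_U = 1.89×0.8281 = 1.565.
Overall selectivity = C_D/C_U = r_Dτ/(r_Uτ) = r_D/r_U = 0.140.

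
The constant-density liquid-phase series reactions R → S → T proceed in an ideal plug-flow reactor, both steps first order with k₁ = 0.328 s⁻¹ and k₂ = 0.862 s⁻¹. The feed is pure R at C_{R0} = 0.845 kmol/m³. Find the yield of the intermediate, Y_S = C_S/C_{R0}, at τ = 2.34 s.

For first-order series with pure R initially, C_S(τ) = k₁C_{R0}/(k₂−k₁)·(e^(−k₁τ) − e^(−k₂τ)).
e^(−k₁τ) = e^(−0.328×2.34) = e^(−0.7675) = 0.4642; e^(−k₂τ) = e^(−2.017) = 0.1330.
C_S = 0.328×0.845/(0.862−0.328) × (0.4642−0.1330) = 0.5190×0.3311 = 0.1719 kmol/m³.
Y_S = C_S/C_{R0} = 0.1719/0.845 = 0.203.

0.203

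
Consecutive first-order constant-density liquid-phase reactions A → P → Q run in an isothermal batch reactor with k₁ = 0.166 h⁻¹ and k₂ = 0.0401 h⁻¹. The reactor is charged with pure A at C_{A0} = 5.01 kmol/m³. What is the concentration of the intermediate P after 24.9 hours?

2.33 kmol/m³

The intermediate concentration in a first-order A→B→C sequence is C_P = k₁C_{A0}(e^(−k₁t) − e^(−k₂t))/(k₂−k₁).
e^(−k₁t) = e^(−0.166×24.9) = e^(−4.133) = 0.01603; e^(−k₂t) = e^(−0.9985) = 0.3684.
C_P = 0.166×5.01/(0.0401−0.166) × (0.01603−0.3684) = (-6.606)×(-0.3524) = 2.328 kmol/m³.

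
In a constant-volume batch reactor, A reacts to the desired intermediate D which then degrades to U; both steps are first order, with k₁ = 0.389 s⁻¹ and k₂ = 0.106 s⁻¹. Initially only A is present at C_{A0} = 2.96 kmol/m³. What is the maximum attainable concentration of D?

For a first-order series the maximum intermediate yield is C_{D,max}/C_{A0} = (k₁/k₂)^[k₂/(k₂−k₁)].
= (0.389/0.106)^(0.106/(0.106−0.389)) = (3.670)^(-0.3746) = 0.6145.
C_{D,max} = 0.6145×2.96 = 1.82 kmol/m³.

1.82 kmol/m³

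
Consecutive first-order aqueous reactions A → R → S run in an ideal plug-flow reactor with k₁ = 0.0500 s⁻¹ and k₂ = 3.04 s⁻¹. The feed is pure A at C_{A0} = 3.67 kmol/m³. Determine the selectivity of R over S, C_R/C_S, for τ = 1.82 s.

Solving the coupled first-order balances gives C_R(τ) = [k₁/(k₂−k₁)]·C_{A0}·(e^(−k₁τ) − e^(−k₂τ)).
e^(−k₁τ) = e^(−0.0500×1.82) = e^(−0.09100) = 0.9130; e^(−k₂τ) = e^(−5.533) = 0.003955.
C_R = 0.0500×3.67/(3.04−0.0500) × (0.9130−0.003955) = 0.06137×0.9091 = 0.05579 kmol/m³.
C_A = C_{A0}e^(−k₁τ) = 3.351 kmol/m³, so C_S = C_{A0}−C_A−C_R = 0.2634 kmol/m³; C_R/C_S = 0.212.

0.212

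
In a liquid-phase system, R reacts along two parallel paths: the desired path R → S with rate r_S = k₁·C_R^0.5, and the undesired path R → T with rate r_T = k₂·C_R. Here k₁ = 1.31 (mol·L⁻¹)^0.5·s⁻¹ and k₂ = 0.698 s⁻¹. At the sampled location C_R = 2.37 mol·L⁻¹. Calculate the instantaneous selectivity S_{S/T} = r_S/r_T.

S_{S/T} = r_S/r_T = (k₁·C_R^0.5)/(k₂·C_R) = (k₁/k₂)·C_R^-0.5.
= (1.31×2.370^0.5) / (0.698×2.370) = 2.017/1.654 = 1.22.
The undesired path is higher order in R, so low C_R (CSTR or dilute feed) favours S.

1.22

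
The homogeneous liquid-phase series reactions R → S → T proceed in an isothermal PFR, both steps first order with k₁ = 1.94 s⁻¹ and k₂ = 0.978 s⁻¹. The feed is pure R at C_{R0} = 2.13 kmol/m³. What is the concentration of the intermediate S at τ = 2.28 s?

Solving the coupled first-order balances gives C_S(τ) = [k₁/(k₂−k₁)]·C_{R0}·(e^(−k₁τ) − e^(−k₂τ)).
e^(−k₁τ) = e^(−1.94×2.28) = e^(−4.423) = 0.01200; e^(−k₂τ) = e^(−2.230) = 0.1075.
C_S = 1.94×2.13/(0.978−1.94) × (0.01200−0.1075) = (-4.295)×(-0.09555) = 0.4104 kmol/m³.

0.410 kmol/m³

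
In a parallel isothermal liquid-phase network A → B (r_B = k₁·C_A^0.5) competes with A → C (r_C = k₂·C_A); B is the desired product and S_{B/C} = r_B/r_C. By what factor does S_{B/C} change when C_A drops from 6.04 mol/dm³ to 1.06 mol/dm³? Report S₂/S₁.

S_{B/C} = (k₁/k₂)·C_A^-0.5, so S₂/S₁ = (C_{A,2}/C_{A,1})^-0.5.
= (1.06/6.04)^(-0.5) = (0.1755)^(-0.5) = 2.39.

2.39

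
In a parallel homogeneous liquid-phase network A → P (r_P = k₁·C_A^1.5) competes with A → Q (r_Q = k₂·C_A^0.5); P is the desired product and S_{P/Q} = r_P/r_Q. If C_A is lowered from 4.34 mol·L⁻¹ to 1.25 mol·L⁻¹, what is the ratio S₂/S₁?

0.288

S_{P/Q} = (k₁/k₂)·C_A, so S₂/S₁ = (C_{A,2}/C_{A,1}).
= 1.25/4.34 = 0.288.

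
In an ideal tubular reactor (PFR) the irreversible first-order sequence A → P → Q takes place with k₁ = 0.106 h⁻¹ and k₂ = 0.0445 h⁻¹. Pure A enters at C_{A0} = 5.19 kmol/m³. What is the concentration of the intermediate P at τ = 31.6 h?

1.88 kmol/m³

Solving the coupled first-order balances gives C_P(τ) = [k₁/(k₂−k₁)]·C_{A0}·(e^(−k₁τ) − e^(−k₂τ)).
e^(−k₁τ) = e^(−0.106×31.6) = e^(−3.350) = 0.03510; e^(−k₂τ) = e^(−1.406) = 0.2451.
C_P = 0.106×5.19/(0.0445−0.106) × (0.03510−0.2451) = (-8.945)×(-0.2100) = 1.878 kmol/m³.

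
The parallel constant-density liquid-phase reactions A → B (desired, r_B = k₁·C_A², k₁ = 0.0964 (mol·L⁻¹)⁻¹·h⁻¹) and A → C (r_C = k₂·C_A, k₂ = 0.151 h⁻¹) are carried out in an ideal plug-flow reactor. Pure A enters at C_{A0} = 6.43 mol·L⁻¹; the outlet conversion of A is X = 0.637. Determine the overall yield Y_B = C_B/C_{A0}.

C_A = C_{A0}(1−X) = 2.334 mol·L⁻¹.
Along a PFR/batch, dC_C/dC_A = −r_C/(r_B+r_C) = −k₂/(k₂+k₁·C_A).
Integrating from C_{A0} to C_A: C_C = (0.151/0.0964)·ln[(0.151+0.0964·6.43)/(0.151+0.0964·2.33)] = 1.566·ln(0.7709/0.3760) = 1.124 mol·L⁻¹.
Then C_B = (C_{A0}−C_A) − C_C = 4.096 − 1.124 = 2.971 mol·L⁻¹.
Y_B = C_B/C_{A0} = 2.971/6.43 = 0.462.

0.462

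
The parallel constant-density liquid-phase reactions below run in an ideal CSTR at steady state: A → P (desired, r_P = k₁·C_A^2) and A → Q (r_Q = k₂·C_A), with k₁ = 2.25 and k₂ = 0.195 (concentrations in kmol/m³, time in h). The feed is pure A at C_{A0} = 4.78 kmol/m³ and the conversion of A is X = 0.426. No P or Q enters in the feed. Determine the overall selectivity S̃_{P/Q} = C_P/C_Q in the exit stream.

31.7

Exit C_A = C_{A0}(1−X) = 4.78×0.574 = 2.744 kmol/m³.
Rates in a CSTR are evaluated at the outlet concentration: r_P = 2.25×2.744^2 = 16.94, r_Q = 0.195×2.744 = 0.5350.
Overall selectivity = C_P/C_Q = r_Pτ/(r_Qτ) = r_P/r_Q = 31.7.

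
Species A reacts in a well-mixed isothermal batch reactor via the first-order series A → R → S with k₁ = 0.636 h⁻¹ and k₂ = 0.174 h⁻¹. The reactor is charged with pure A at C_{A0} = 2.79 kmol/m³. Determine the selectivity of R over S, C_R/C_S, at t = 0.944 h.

Solving the coupled first-order balances gives C_R(t) = [k₁/(k₂−k₁)]·C_{A0}·(e^(−k₁t) − e^(−k₂t)).
e^(−k₁t) = e^(−0.636×0.944) = e^(−0.6004) = 0.5486; e^(−k₂t) = e^(−0.1643) = 0.8485.
C_R = 0.636×2.79/(0.174−0.636) × (0.5486−0.8485) = (-3.841)×(-0.2999) = 1.152 kmol/m³.
C_A = C_{A0}e^(−k₁t) = 1.531 kmol/m³, so C_S = C_{A0}−C_A−C_R = 0.1075 kmol/m³; C_R/C_S = 10.7.

10.7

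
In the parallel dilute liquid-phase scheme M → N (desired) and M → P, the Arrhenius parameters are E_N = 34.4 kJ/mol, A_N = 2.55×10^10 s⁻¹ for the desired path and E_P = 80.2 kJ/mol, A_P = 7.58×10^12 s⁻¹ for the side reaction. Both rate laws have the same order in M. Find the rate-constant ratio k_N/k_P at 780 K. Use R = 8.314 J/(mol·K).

3.93

k_N/k_P = (A_N/A_P)·exp[−(E_N−E_P)/(RT)] = (A_N/A_P)·exp[(E_P−E_N)/(RT)].
(E_P−E_N)/(RT) = (80.2−34.4)×10³/(8.314×780) = 45800/6485 = 7.063.
k_N/k_P = (2.55×10^10/7.58×10^12)·exp(7.063) = 0.003364 × 1167 = 3.93.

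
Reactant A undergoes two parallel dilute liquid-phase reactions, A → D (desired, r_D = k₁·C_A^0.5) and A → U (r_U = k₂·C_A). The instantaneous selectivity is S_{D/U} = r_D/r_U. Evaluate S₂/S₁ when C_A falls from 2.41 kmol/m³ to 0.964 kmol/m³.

1.58

S_{D/U} = (k₁/k₂)·C_A^-0.5, so S₂/S₁ = (C_{A,2}/C_{A,1})^-0.5.
= (0.964/2.41)^(-0.5) = (0.4000)^(-0.5) = 1.58.
Selectivity toward D rises as C_A falls — low-concentration operation is favoured.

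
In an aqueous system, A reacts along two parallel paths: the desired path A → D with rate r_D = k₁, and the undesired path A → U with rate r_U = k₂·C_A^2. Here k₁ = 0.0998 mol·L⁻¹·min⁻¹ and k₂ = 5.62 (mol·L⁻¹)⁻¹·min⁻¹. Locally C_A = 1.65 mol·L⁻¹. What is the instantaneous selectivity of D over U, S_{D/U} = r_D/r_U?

S_{D/U} = r_D/r_U = (k₁)/(k₂·C_A^2) = (k₁/k₂)·C_A^-2.
= (0.0998) / (5.62×1.650^2) = 0.09980/15.30 = 0.00652.
The undesired path is higher order in A, so low C_A (CSTR or dilute feed) favours D.

0.00652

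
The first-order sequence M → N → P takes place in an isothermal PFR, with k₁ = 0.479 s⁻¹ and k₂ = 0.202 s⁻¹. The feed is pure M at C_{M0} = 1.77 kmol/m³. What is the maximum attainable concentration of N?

0.943 kmol/m³

For a first-order series the maximum intermediate yield is C_{N,max}/C_{M0} = (k₁/k₂)^[k₂/(k₂−k₁)].
= (0.479/0.202)^(0.202/(0.202−0.479)) = (2.371)^(-0.7292) = 0.5328.
C_{N,max} = 0.5328×1.77 = 0.943 kmol/m³.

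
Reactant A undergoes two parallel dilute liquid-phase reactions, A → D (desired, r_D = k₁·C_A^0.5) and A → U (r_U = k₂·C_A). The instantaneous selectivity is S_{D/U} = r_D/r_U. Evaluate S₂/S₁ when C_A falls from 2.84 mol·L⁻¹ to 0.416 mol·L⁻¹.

2.61

S_{D/U} = (k₁/k₂)·C_A^-0.5, so S₂/S₁ = (C_{A,2}/C_{A,1})^-0.5.
= (0.416/2.84)^(-0.5) = (0.1465)^(-0.5) = 2.61.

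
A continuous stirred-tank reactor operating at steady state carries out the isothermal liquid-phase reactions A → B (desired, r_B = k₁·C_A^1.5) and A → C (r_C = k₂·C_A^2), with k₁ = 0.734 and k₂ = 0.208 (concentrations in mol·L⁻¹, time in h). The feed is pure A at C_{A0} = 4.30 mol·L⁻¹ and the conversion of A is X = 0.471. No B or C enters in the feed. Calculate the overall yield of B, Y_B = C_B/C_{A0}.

Exit C_A = C_{A0}(1−X) = 4.30×0.529 = 2.275 mol·L⁻¹.
A CSTR operates uniformly at the exit composition, giving r_B = 2.518 and r_C = 1.076 (each k·C_A^n at C_A = 2.275).
Fraction of consumed A going to B: r_B/(r_B+r_C) = 0.7006.
C_B = 0.7006·C_{A0}·X = 0.7006×4.30×0.471 = 1.42 mol·L⁻¹; Y_B = C_B/C_{A0} = 0.330.

0.330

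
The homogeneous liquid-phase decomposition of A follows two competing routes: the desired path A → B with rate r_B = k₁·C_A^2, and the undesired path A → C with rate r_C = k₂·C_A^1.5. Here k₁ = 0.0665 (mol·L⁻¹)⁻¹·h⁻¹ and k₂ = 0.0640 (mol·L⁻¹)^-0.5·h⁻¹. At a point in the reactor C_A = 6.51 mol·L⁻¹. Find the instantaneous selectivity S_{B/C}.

S_{B/C} = r_B/r_C = (k₁·C_A^2)/(k₂·C_A^1.5) = (k₁/k₂)·C_A^0.5.
= (0.0665×6.510^2) / (0.0640×6.510^1.5) = 2.818/1.063 = 2.65.

2.65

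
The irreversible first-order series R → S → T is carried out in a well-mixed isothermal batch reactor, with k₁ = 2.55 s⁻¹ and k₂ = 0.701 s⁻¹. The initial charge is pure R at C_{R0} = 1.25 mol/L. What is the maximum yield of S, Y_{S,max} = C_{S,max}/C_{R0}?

0.613

Evaluating C_S at t_opt = ln(k₂/k₁)/(k₂−k₁) gives C_{S,max}/C_{R0} = (k₁/k₂)^[k₂/(k₂−k₁)].
= (2.55/0.701)^(0.701/(0.701−2.55)) = (3.638)^(-0.3791) = 0.6129.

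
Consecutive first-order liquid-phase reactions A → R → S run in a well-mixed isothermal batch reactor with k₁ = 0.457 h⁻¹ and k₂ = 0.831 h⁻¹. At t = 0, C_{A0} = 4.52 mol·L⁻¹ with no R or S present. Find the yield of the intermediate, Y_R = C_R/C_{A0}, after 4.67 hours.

The intermediate concentration in a first-order A→B→C sequence is C_R = k₁C_{A0}(e^(−k₁t) − e^(−k₂t))/(k₂−k₁).
e^(−k₁t) = e^(−0.457×4.67) = e^(−2.134) = 0.1183; e^(−k₂t) = e^(−3.881) = 0.02063.
C_R = 0.457×4.52/(0.831−0.457) × (0.1183−0.02063) = 5.523×0.09771 = 0.5396 mol·L⁻¹.
Y_R = C_R/C_{A0} = 0.5396/4.52 = 0.119.

0.119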